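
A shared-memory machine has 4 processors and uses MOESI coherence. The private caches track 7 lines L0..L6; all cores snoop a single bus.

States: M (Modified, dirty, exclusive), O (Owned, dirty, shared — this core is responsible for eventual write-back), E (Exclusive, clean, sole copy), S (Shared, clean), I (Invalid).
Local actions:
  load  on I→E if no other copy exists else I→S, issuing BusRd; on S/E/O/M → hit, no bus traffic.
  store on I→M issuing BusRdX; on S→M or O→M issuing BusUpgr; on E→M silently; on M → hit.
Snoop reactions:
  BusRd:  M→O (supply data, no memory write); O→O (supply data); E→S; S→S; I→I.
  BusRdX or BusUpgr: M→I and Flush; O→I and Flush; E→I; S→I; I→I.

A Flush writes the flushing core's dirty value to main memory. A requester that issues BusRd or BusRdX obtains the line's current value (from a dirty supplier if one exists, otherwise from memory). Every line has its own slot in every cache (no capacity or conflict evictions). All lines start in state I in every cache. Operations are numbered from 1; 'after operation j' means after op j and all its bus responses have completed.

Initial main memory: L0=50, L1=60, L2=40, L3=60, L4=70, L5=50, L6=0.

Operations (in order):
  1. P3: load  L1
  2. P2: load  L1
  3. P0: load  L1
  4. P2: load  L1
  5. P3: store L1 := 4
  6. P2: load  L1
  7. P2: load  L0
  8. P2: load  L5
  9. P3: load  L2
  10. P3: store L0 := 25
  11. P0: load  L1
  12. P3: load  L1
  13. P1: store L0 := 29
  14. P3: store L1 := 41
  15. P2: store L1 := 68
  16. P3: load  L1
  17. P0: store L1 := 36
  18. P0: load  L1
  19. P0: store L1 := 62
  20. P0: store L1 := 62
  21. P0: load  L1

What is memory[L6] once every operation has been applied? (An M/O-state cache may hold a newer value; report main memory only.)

  op1 P3: load  L1 → I/I/I/E on L1; bus BusRd; mem=60
  op2 P2: load  L1 → I/I/S/S on L1; bus BusRd; mem=60
  op3 P0: load  L1 → S/I/S/S on L1; bus BusRd; mem=60
  op4 P2: load  L1 → S/I/S/S on L1; bus (none); mem=60
  op5 P3: store L1 := 4 → I/I/I/M on L1; bus BusUpgr; mem=60
  op6 P2: load  L1 → I/I/S/O on L1; bus BusRd; mem=60
  op7 P2: load  L0 → I/I/E/I on L0; bus BusRd; mem=50
  op8 P2: load  L5 → I/I/E/I on L5; bus BusRd; mem=50
  op9 P3: load  L2 → I/I/I/E on L2; bus BusRd; mem=40
  op10 P3: store L0 := 25 → I/I/I/M on L0; bus BusRdX; mem=50
  op11 P0: load  L1 → S/I/S/O on L1; bus BusRd; mem=60
  op12 P3: load  L1 → S/I/S/O on L1; bus (none); mem=60
  op13 P1: store L0 := 29 → I/M/I/I on L0; bus BusRdX Flush; mem=25
  op14 P3: store L1 := 41 → I/I/I/M on L1; bus BusUpgr; mem=60
  op15 P2: store L1 := 68 → I/I/M/I on L1; bus BusRdX Flush; mem=41
  op16 P3: load  L1 → I/I/O/S on L1; bus BusRd; mem=41
  op17 P0: store L1 := 36 → M/I/I/I on L1; bus BusRdX Flush; mem=68
  op18 P0: load  L1 → M/I/I/I on L1; bus (none); mem=68
  op19 P0: store L1 := 62 → M/I/I/I on L1; bus (none); mem=68
  op20 P0: store L1 := 62 → M/I/I/I on L1; bus (none); mem=68
  op21 P0: load  L1 → M/I/I/I on L1; bus (none); mem=68

memory[L6] = 0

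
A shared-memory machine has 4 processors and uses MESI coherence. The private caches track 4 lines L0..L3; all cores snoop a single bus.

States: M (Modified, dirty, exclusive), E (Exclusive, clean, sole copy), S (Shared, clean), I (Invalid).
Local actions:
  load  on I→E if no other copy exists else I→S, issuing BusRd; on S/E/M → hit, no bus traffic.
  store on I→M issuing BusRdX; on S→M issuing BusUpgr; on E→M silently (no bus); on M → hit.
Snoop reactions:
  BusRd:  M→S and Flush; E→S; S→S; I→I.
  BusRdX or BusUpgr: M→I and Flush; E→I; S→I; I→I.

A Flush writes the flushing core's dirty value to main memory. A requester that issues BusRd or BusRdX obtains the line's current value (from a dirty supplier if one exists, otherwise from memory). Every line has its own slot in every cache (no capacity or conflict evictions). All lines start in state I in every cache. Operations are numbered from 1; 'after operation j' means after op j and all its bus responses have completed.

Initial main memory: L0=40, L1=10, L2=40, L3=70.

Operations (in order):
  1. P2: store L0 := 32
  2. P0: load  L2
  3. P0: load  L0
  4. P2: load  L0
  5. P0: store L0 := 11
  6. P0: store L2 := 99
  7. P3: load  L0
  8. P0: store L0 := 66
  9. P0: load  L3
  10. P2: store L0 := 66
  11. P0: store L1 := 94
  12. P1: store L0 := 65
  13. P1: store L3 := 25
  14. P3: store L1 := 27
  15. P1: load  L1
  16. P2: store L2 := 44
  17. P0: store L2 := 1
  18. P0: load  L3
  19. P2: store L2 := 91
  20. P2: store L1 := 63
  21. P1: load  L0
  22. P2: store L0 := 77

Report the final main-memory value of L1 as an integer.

  op1 P2: store L0 := 32 → I/I/M/I on L0; bus BusRdX; mem=40
  op2 P0: load  L2 → E/I/I/I on L2; bus BusRd; mem=40
  op3 P0: load  L0 → S/I/S/I on L0; bus BusRd Flush; mem=32
  op4 P2: load  L0 → S/I/S/I on L0; bus (none); mem=32
  op5 P0: store L0 := 11 → M/I/I/I on L0; bus BusUpgr; mem=32
  op6 P0: store L2 := 99 → M/I/I/I on L2; bus (none); mem=40
  op7 P3: load  L0 → S/I/I/S on L0; bus BusRd Flush; mem=11
  op8 P0: store L0 := 66 → M/I/I/I on L0; bus BusUpgr; mem=11
  op9 P0: load  L3 → E/I/I/I on L3; bus BusRd; mem=70
  op10 P2: store L0 := 66 → I/I/M/I on L0; bus BusRdX Flush; mem=66
  op11 P0: store L1 := 94 → M/I/I/I on L1; bus BusRdX; mem=10
  op12 P1: store L0 := 65 → I/M/I/I on L0; bus BusRdX Flush; mem=66
  op13 P1: store L3 := 25 → I/M/I/I on L3; bus BusRdX; mem=70
  op14 P3: store L1 := 27 → I/I/I/M on L1; bus BusRdX Flush; mem=94
  op15 P1: load  L1 → I/S/I/S on L1; bus BusRd Flush; mem=27
  op16 P2: store L2 := 44 → I/I/M/I on L2; bus BusRdX Flush; mem=99
  op17 P0: store L2 := 1 → M/I/I/I on L2; bus BusRdX Flush; mem=44
  op18 P0: load  L3 → S/S/I/I on L3; bus BusRd Flush; mem=25
  op19 P2: store L2 := 91 → I/I/M/I on L2; bus BusRdX Flush; mem=1
  op20 P2: store L1 := 63 → I/I/M/I on L1; bus BusRdX; mem=27
  op21 P1: load  L0 → I/M/I/I on L0; bus (none); mem=66
  op22 P2: store L0 := 77 → I/I/M/I on L0; bus BusRdX Flush; mem=65

memory[L1] = 27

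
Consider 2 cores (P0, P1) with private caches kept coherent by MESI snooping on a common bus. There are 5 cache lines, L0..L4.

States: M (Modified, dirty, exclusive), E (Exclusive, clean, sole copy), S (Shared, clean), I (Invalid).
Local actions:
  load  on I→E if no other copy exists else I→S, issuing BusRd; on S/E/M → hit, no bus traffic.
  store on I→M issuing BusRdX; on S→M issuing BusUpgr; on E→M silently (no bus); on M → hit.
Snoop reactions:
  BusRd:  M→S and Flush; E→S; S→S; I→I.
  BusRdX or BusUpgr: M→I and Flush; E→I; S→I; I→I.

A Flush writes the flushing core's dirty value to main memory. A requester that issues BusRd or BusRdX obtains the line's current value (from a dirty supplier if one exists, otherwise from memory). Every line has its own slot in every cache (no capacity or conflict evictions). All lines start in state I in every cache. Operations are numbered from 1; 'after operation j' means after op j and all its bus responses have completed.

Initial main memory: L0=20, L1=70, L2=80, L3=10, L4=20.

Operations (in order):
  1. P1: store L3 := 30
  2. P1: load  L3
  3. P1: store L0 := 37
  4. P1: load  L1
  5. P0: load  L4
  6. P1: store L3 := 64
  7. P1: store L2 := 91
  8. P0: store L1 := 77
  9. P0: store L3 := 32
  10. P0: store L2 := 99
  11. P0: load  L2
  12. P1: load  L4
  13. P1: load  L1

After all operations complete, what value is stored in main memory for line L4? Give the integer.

[1] P1: store L3 := 30 | P0:I, P1:M(30) | bus: BusRdX
[2] P1: load  L3 | P0:I, P1:M(30) | bus: none
[3] P1: store L0 := 37 | P0:I, P1:M(37) | bus: BusRdX
[4] P1: load  L1 | P0:I, P1:E(70) | bus: BusRd
[5] P0: load  L4 | P0:E(20), P1:I | bus: BusRd
[6] P1: store L3 := 64 | P0:I, P1:M(64) | bus: none
[7] P1: store L2 := 91 | P0:I, P1:M(91) | bus: BusRdX
[8] P0: store L1 := 77 | P0:M(77), P1:I | bus: BusRdX
[9] P0: store L3 := 32 | P0:M(32), P1:I | bus: BusRdX,Flush
[10] P0: store L2 := 99 | P0:M(99), P1:I | bus: BusRdX,Flush
[11] P0: load  L2 | P0:M(99), P1:I | bus: none
[12] P1: load  L4 | P0:S(20), P1:S(20) | bus: BusRd
[13] P1: load  L1 | P0:S(77), P1:S(77) | bus: BusRd,Flush

memory[L4] = 20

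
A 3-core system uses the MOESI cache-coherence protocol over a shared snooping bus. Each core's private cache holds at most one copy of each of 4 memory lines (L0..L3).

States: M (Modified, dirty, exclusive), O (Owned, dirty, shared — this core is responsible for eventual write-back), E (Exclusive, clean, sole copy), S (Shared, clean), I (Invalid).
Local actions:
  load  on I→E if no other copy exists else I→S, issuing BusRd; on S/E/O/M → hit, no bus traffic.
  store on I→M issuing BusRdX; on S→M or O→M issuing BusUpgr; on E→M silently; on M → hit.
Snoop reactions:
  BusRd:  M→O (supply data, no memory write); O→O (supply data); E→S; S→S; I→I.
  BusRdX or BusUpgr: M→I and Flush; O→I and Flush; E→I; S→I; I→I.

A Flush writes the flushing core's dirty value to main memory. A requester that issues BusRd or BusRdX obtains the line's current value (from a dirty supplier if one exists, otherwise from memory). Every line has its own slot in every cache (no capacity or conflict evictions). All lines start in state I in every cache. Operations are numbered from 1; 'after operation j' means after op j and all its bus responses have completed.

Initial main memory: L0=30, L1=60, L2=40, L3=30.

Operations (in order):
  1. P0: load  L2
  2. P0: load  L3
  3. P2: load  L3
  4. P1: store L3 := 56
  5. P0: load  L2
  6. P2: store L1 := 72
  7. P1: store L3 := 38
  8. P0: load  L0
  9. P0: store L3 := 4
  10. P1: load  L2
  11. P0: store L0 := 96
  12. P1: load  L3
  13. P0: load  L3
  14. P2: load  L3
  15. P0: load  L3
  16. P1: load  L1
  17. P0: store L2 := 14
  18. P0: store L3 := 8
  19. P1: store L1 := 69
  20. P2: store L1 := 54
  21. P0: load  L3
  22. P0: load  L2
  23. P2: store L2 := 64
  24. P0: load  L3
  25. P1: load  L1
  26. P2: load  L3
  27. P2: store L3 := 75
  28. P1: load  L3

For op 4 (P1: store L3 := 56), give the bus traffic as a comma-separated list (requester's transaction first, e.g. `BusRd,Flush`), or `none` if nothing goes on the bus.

bus = BusRdX

  op1 P0: load  L2 → E/I/I on L2; bus BusRd; mem=40
  op2 P0: load  L3 → E/I/I on L3; bus BusRd; mem=30
  op3 P2: load  L3 → S/I/S on L3; bus BusRd; mem=30
  op4 P1: store L3 := 56 → I/M/I on L3; bus BusRdX; mem=30
  op5 P0: load  L2 → E/I/I on L2; bus (none); mem=40
  op6 P2: store L1 := 72 → I/I/M on L1; bus BusRdX; mem=60
  op7 P1: store L3 := 38 → I/M/I on L3; bus (none); mem=30
  op8 P0: load  L0 → E/I/I on L0; bus BusRd; mem=30
  op9 P0: store L3 := 4 → M/I/I on L3; bus BusRdX Flush; mem=38
  op10 P1: load  L2 → S/S/I on L2; bus BusRd; mem=40
  op11 P0: store L0 := 96 → M/I/I on L0; bus (none); mem=30
  op12 P1: load  L3 → O/S/I on L3; bus BusRd; mem=38
  op13 P0: load  L3 → O/S/I on L3; bus (none); mem=38
  op14 P2: load  L3 → O/S/S on L3; bus BusRd; mem=38
  op15 P0: load  L3 → O/S/S on L3; bus (none); mem=38
  op16 P1: load  L1 → I/S/O on L1; bus BusRd; mem=60
  op17 P0: store L2 := 14 → M/I/I on L2; bus BusUpgr; mem=40
  op18 P0: store L3 := 8 → M/I/I on L3; bus BusUpgr; mem=38
  op19 P1: store L1 := 69 → I/M/I on L1; bus BusUpgr Flush; mem=72
  op20 P2: store L1 := 54 → I/I/M on L1; bus BusRdX Flush; mem=69
  op21 P0: load  L3 → M/I/I on L3; bus (none); mem=38
  op22 P0: load  L2 → M/I/I on L2; bus (none); mem=40
  op23 P2: store L2 := 64 → I/I/M on L2; bus BusRdX Flush; mem=14
  op24 P0: load  L3 → M/I/I on L3; bus (none); mem=38
  op25 P1: load  L1 → I/S/O on L1; bus BusRd; mem=69
  op26 P2: load  L3 → O/I/S on L3; bus BusRd; mem=38
  op27 P2: store L3 := 75 → I/I/M on L3; bus BusUpgr Flush; mem=8
  op28 P1: load  L3 → I/S/O on L3; bus BusRd; mem=8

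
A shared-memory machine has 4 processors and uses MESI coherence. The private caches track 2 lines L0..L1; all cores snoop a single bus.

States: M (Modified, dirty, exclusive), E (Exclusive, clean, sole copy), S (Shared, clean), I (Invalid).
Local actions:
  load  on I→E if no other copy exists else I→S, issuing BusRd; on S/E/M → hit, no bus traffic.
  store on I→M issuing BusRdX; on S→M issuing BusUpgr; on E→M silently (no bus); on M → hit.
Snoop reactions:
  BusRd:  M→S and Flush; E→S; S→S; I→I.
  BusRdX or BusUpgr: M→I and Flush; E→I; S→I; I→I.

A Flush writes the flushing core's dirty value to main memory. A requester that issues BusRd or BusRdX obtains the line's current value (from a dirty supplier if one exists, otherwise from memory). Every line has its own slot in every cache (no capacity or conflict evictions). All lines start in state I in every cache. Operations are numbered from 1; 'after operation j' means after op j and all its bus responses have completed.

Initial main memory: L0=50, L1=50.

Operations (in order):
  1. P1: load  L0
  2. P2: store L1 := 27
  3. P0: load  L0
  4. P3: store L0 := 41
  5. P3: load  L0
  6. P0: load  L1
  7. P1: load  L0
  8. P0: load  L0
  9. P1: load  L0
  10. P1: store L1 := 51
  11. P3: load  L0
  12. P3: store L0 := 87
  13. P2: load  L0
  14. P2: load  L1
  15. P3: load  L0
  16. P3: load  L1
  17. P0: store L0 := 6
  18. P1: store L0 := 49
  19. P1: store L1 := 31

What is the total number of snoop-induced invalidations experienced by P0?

invalidations = 4

  op1 P1: load  L0 → I/E/I/I on L0; bus BusRd; mem=50
  op2 P2: store L1 := 27 → I/I/M/I on L1; bus BusRdX; mem=50
  op3 P0: load  L0 → S/S/I/I on L0; bus BusRd; mem=50
  op4 P3: store L0 := 41 → I/I/I/M on L0; bus BusRdX; mem=50
  op5 P3: load  L0 → I/I/I/M on L0; bus (none); mem=50
  op6 P0: load  L1 → S/I/S/I on L1; bus BusRd Flush; mem=27
  op7 P1: load  L0 → I/S/I/S on L0; bus BusRd Flush; mem=41
  op8 P0: load  L0 → S/S/I/S on L0; bus BusRd; mem=41
  op9 P1: load  L0 → S/S/I/S on L0; bus (none); mem=41
  op10 P1: store L1 := 51 → I/M/I/I on L1; bus BusRdX; mem=27
  op11 P3: load  L0 → S/S/I/S on L0; bus (none); mem=41
  op12 P3: store L0 := 87 → I/I/I/M on L0; bus BusUpgr; mem=41
  op13 P2: load  L0 → I/I/S/S on L0; bus BusRd Flush; mem=87
  op14 P2: load  L1 → I/S/S/I on L1; bus BusRd Flush; mem=51
  op15 P3: load  L0 → I/I/S/S on L0; bus (none); mem=87
  op16 P3: load  L1 → I/S/S/S on L1; bus BusRd; mem=51
  op17 P0: store L0 := 6 → M/I/I/I on L0; bus BusRdX; mem=87
  op18 P1: store L0 := 49 → I/M/I/I on L0; bus BusRdX Flush; mem=6
  op19 P1: store L1 := 31 → I/M/I/I on L1; bus BusUpgr; mem=51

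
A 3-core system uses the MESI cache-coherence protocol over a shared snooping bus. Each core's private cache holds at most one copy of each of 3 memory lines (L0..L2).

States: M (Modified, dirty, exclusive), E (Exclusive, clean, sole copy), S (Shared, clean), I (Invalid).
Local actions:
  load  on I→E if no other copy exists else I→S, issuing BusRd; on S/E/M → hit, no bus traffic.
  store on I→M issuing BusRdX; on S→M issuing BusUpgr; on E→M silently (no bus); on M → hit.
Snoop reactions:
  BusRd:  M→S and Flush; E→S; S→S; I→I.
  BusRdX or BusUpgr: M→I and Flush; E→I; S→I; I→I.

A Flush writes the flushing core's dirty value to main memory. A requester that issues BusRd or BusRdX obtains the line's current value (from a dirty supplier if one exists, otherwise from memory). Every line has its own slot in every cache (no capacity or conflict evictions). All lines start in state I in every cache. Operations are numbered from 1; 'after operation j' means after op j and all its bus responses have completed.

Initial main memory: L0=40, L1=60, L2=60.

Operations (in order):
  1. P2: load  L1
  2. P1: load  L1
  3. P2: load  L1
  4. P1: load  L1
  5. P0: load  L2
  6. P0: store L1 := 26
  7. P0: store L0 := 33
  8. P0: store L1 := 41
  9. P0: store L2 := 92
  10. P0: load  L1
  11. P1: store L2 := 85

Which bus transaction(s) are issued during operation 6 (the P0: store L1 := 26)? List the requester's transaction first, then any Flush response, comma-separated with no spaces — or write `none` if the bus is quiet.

step 1: P2: load  L1  ⟶  IIE  (L1)  txn=BusRd  M[L1]=60
step 2: P1: load  L1  ⟶  ISS  (L1)  txn=BusRd  M[L1]=60
step 3: P2: load  L1  ⟶  ISS  (L1)  txn=∅  M[L1]=60
step 4: P1: load  L1  ⟶  ISS  (L1)  txn=∅  M[L1]=60
step 5: P0: load  L2  ⟶  EII  (L2)  txn=BusRd  M[L2]=60
step 6: P0: store L1 := 26  ⟶  MII  (L1)  txn=BusRdX  M[L1]=60
step 7: P0: store L0 := 33  ⟶  MII  (L0)  txn=BusRdX  M[L0]=40
step 8: P0: store L1 := 41  ⟶  MII  (L1)  txn=∅  M[L1]=60
step 9: P0: store L2 := 92  ⟶  MII  (L2)  txn=∅  M[L2]=60
step 10: P0: load  L1  ⟶  MII  (L1)  txn=∅  M[L1]=60
step 11: P1: store L2 := 85  ⟶  IMI  (L2)  txn=BusRdX+Flush  M[L2]=92

bus = BusRdX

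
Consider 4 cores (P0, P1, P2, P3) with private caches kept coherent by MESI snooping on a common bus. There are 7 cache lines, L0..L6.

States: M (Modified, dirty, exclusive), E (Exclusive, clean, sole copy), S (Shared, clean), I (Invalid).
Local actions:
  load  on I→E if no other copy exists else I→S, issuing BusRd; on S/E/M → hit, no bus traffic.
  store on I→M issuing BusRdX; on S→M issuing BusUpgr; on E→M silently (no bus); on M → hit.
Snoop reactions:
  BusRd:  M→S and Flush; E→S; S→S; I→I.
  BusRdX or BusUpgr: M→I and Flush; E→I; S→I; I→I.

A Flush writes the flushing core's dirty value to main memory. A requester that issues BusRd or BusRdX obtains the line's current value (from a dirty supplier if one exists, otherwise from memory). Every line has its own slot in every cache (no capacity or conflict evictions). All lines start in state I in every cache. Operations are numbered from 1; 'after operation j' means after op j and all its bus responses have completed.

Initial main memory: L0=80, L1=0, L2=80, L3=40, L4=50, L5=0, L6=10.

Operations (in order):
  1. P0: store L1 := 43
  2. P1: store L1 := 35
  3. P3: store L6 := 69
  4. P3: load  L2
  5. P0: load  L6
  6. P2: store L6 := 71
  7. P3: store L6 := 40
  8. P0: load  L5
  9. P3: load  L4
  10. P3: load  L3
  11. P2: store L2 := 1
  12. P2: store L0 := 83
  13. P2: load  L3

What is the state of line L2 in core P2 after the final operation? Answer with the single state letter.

state = M

  op1 P0: store L1 := 43 → M/I/I/I on L1; bus BusRdX; mem=0
  op2 P1: store L1 := 35 → I/M/I/I on L1; bus BusRdX Flush; mem=43
  op3 P3: store L6 := 69 → I/I/I/M on L6; bus BusRdX; mem=10
  op4 P3: load  L2 → I/I/I/E on L2; bus BusRd; mem=80
  op5 P0: load  L6 → S/I/I/S on L6; bus BusRd Flush; mem=69
  op6 P2: store L6 := 71 → I/I/M/I on L6; bus BusRdX; mem=69
  op7 P3: store L6 := 40 → I/I/I/M on L6; bus BusRdX Flush; mem=71
  op8 P0: load  L5 → E/I/I/I on L5; bus BusRd; mem=0
  op9 P3: load  L4 → I/I/I/E on L4; bus BusRd; mem=50
  op10 P3: load  L3 → I/I/I/E on L3; bus BusRd; mem=40
  op11 P2: store L2 := 1 → I/I/M/I on L2; bus BusRdX; mem=80
  op12 P2: store L0 := 83 → I/I/M/I on L0; bus BusRdX; mem=80
  op13 P2: load  L3 → I/I/S/S on L3; bus BusRd; mem=40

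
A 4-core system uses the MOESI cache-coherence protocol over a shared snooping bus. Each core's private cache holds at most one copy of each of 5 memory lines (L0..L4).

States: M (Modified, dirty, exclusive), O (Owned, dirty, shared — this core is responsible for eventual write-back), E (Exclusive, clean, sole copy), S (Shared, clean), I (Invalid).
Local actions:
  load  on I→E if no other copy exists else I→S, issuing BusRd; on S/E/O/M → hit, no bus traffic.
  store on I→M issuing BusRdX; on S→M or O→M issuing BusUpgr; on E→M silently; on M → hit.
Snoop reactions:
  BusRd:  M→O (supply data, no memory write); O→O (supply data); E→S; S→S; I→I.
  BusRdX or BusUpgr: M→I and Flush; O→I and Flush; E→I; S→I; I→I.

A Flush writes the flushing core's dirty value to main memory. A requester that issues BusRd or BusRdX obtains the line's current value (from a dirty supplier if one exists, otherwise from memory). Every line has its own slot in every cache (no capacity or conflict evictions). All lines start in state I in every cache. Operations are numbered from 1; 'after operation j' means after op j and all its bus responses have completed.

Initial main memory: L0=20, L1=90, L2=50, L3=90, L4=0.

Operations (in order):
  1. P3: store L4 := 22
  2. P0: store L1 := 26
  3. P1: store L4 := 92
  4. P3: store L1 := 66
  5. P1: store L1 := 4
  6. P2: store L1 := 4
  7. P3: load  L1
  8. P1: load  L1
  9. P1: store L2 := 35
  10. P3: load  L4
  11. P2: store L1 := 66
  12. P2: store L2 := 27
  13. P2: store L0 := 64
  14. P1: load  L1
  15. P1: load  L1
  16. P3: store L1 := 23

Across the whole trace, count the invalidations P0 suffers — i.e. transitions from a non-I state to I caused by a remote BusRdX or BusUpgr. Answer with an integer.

  op1 P3: store L4 := 22 → I/I/I/M on L4; bus BusRdX; mem=0
  op2 P0: store L1 := 26 → M/I/I/I on L1; bus BusRdX; mem=90
  op3 P1: store L4 := 92 → I/M/I/I on L4; bus BusRdX Flush; mem=22
  op4 P3: store L1 := 66 → I/I/I/M on L1; bus BusRdX Flush; mem=26
  op5 P1: store L1 := 4 → I/M/I/I on L1; bus BusRdX Flush; mem=66
  op6 P2: store L1 := 4 → I/I/M/I on L1; bus BusRdX Flush; mem=4
  op7 P3: load  L1 → I/I/O/S on L1; bus BusRd; mem=4
  op8 P1: load  L1 → I/S/O/S on L1; bus BusRd; mem=4
  op9 P1: store L2 := 35 → I/M/I/I on L2; bus BusRdX; mem=50
  op10 P3: load  L4 → I/O/I/S on L4; bus BusRd; mem=22
  op11 P2: store L1 := 66 → I/I/M/I on L1; bus BusUpgr; mem=4
  op12 P2: store L2 := 27 → I/I/M/I on L2; bus BusRdX Flush; mem=35
  op13 P2: store L0 := 64 → I/I/M/I on L0; bus BusRdX; mem=20
  op14 P1: load  L1 → I/S/O/I on L1; bus BusRd; mem=4
  op15 P1: load  L1 → I/S/O/I on L1; bus (none); mem=4
  op16 P3: store L1 := 23 → I/I/I/M on L1; bus BusRdX Flush; mem=66

invalidations = 1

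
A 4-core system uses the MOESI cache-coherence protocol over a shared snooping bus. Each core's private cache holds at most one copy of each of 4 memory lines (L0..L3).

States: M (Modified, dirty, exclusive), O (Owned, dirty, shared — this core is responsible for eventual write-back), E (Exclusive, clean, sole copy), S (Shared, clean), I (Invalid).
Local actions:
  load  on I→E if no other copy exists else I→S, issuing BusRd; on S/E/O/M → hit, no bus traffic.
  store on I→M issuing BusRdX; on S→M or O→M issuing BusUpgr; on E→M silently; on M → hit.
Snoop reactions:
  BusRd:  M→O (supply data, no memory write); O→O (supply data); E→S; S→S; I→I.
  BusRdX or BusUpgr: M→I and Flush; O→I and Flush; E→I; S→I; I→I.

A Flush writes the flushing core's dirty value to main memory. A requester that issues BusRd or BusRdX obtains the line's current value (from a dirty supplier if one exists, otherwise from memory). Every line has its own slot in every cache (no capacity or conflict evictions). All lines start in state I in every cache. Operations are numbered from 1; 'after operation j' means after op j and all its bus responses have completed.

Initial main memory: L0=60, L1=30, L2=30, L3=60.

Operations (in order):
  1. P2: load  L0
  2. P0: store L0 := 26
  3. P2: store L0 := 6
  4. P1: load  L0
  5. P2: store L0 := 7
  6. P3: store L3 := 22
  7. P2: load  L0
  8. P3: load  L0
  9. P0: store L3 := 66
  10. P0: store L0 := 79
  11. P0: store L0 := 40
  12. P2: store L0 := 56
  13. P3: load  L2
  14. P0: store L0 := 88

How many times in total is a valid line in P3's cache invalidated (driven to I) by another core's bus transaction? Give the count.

1. P2: load  L0  bus=[BusRd]  L0: P0=I P1=I P2=E P3=I  mem[L0]=60
2. P0: store L0 := 26  bus=[BusRdX]  L0: P0=M P1=I P2=I P3=I  mem[L0]=60
3. P2: store L0 := 6  bus=[BusRdX,Flush]  L0: P0=I P1=I P2=M P3=I  mem[L0]=26
4. P1: load  L0  bus=[BusRd]  L0: P0=I P1=S P2=O P3=I  mem[L0]=26
5. P2: store L0 := 7  bus=[BusUpgr]  L0: P0=I P1=I P2=M P3=I  mem[L0]=26
6. P3: store L3 := 22  bus=[BusRdX]  L3: P0=I P1=I P2=I P3=M  mem[L3]=60
7. P2: load  L0  bus=[-]  L0: P0=I P1=I P2=M P3=I  mem[L0]=26
8. P3: load  L0  bus=[BusRd]  L0: P0=I P1=I P2=O P3=S  mem[L0]=26
9. P0: store L3 := 66  bus=[BusRdX,Flush]  L3: P0=M P1=I P2=I P3=I  mem[L3]=22
10. P0: store L0 := 79  bus=[BusRdX,Flush]  L0: P0=M P1=I P2=I P3=I  mem[L0]=7
11. P0: store L0 := 40  bus=[-]  L0: P0=M P1=I P2=I P3=I  mem[L0]=7
12. P2: store L0 := 56  bus=[BusRdX,Flush]  L0: P0=I P1=I P2=M P3=I  mem[L0]=40
13. P3: load  L2  bus=[BusRd]  L2: P0=I P1=I P2=I P3=E  mem[L2]=30
14. P0: store L0 := 88  bus=[BusRdX,Flush]  L0: P0=M P1=I P2=I P3=I  mem[L0]=56

invalidations = 2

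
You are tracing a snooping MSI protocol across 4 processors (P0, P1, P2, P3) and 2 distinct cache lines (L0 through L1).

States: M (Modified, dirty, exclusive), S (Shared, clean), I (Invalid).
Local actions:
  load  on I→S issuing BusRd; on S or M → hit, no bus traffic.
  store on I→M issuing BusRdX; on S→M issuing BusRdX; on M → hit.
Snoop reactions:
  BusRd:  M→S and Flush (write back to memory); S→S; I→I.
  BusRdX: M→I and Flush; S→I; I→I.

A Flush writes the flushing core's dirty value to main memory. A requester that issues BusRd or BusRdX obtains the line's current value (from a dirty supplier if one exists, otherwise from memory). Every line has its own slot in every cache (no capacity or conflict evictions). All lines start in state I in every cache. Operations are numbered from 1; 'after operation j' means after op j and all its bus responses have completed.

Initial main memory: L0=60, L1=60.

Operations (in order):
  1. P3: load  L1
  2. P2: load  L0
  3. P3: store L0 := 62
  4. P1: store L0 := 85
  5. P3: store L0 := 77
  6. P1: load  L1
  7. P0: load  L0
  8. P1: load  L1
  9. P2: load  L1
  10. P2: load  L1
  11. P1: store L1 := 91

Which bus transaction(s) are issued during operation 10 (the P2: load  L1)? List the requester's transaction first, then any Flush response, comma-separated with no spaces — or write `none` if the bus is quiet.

bus = none

[1] P3: load  L1 | P0:I, P1:I, P2:I, P3:S(60) | bus: BusRd
[2] P2: load  L0 | P0:I, P1:I, P2:S(60), P3:I | bus: BusRd
[3] P3: store L0 := 62 | P0:I, P1:I, P2:I, P3:M(62) | bus: BusRdX
[4] P1: store L0 := 85 | P0:I, P1:M(85), P2:I, P3:I | bus: BusRdX,Flush
[5] P3: store L0 := 77 | P0:I, P1:I, P2:I, P3:M(77) | bus: BusRdX,Flush
[6] P1: load  L1 | P0:I, P1:S(60), P2:I, P3:S(60) | bus: BusRd
[7] P0: load  L0 | P0:S(77), P1:I, P2:I, P3:S(77) | bus: BusRd,Flush
[8] P1: load  L1 | P0:I, P1:S(60), P2:I, P3:S(60) | bus: none
[9] P2: load  L1 | P0:I, P1:S(60), P2:S(60), P3:S(60) | bus: BusRd
[10] P2: load  L1 | P0:I, P1:S(60), P2:S(60), P3:S(60) | bus: none
[11] P1: store L1 := 91 | P0:I, P1:M(91), P2:I, P3:I | bus: BusRdX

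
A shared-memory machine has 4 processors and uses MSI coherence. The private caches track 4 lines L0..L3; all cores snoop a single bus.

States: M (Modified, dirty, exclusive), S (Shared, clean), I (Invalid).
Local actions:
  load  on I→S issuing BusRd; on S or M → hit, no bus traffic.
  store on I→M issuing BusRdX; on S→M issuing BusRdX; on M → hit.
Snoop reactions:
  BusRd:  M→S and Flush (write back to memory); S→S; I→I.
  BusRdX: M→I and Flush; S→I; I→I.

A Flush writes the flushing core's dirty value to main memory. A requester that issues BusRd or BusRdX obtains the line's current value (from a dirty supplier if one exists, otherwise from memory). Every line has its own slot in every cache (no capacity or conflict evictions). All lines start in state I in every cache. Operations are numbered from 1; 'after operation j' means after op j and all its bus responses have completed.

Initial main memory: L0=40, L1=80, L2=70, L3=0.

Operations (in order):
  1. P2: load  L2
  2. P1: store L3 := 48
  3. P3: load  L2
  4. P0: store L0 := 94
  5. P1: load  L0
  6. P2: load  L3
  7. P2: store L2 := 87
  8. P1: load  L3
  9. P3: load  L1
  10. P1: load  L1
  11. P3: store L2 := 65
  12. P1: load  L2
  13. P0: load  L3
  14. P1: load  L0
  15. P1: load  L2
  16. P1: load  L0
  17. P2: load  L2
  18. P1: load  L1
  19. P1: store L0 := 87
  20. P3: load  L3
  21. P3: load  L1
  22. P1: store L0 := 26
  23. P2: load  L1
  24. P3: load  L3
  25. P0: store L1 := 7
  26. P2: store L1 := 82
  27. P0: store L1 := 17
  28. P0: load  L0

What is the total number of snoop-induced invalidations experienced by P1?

1. P2: load  L2  bus=[BusRd]  L2: P0=I P1=I P2=S P3=I  mem[L2]=70
2. P1: store L3 := 48  bus=[BusRdX]  L3: P0=I P1=M P2=I P3=I  mem[L3]=0
3. P3: load  L2  bus=[BusRd]  L2: P0=I P1=I P2=S P3=S  mem[L2]=70
4. P0: store L0 := 94  bus=[BusRdX]  L0: P0=M P1=I P2=I P3=I  mem[L0]=40
5. P1: load  L0  bus=[BusRd,Flush]  L0: P0=S P1=S P2=I P3=I  mem[L0]=94
6. P2: load  L3  bus=[BusRd,Flush]  L3: P0=I P1=S P2=S P3=I  mem[L3]=48
7. P2: store L2 := 87  bus=[BusRdX]  L2: P0=I P1=I P2=M P3=I  mem[L2]=70
8. P1: load  L3  bus=[-]  L3: P0=I P1=S P2=S P3=I  mem[L3]=48
9. P3: load  L1  bus=[BusRd]  L1: P0=I P1=I P2=I P3=S  mem[L1]=80
10. P1: load  L1  bus=[BusRd]  L1: P0=I P1=S P2=I P3=S  mem[L1]=80
11. P3: store L2 := 65  bus=[BusRdX,Flush]  L2: P0=I P1=I P2=I P3=M  mem[L2]=87
12. P1: load  L2  bus=[BusRd,Flush]  L2: P0=I P1=S P2=I P3=S  mem[L2]=65
13. P0: load  L3  bus=[BusRd]  L3: P0=S P1=S P2=S P3=I  mem[L3]=48
14. P1: load  L0  bus=[-]  L0: P0=S P1=S P2=I P3=I  mem[L0]=94
15. P1: load  L2  bus=[-]  L2: P0=I P1=S P2=I P3=S  mem[L2]=65
16. P1: load  L0  bus=[-]  L0: P0=S P1=S P2=I P3=I  mem[L0]=94
17. P2: load  L2  bus=[BusRd]  L2: P0=I P1=S P2=S P3=S  mem[L2]=65
18. P1: load  L1  bus=[-]  L1: P0=I P1=S P2=I P3=S  mem[L1]=80
19. P1: store L0 := 87  bus=[BusRdX]  L0: P0=I P1=M P2=I P3=I  mem[L0]=94
20. P3: load  L3  bus=[BusRd]  L3: P0=S P1=S P2=S P3=S  mem[L3]=48
21. P3: load  L1  bus=[-]  L1: P0=I P1=S P2=I P3=S  mem[L1]=80
22. P1: store L0 := 26  bus=[-]  L0: P0=I P1=M P2=I P3=I  mem[L0]=94
23. P2: load  L1  bus=[BusRd]  L1: P0=I P1=S P2=S P3=S  mem[L1]=80
24. P3: load  L3  bus=[-]  L3: P0=S P1=S P2=S P3=S  mem[L3]=48
25. P0: store L1 := 7  bus=[BusRdX]  L1: P0=M P1=I P2=I P3=I  mem[L1]=80
26. P2: store L1 := 82  bus=[BusRdX,Flush]  L1: P0=I P1=I P2=M P3=I  mem[L1]=7
27. P0: store L1 := 17  bus=[BusRdX,Flush]  L1: P0=M P1=I P2=I P3=I  mem[L1]=82
28. P0: load  L0  bus=[BusRd,Flush]  L0: P0=S P1=S P2=I P3=I  mem[L0]=26

invalidations = 1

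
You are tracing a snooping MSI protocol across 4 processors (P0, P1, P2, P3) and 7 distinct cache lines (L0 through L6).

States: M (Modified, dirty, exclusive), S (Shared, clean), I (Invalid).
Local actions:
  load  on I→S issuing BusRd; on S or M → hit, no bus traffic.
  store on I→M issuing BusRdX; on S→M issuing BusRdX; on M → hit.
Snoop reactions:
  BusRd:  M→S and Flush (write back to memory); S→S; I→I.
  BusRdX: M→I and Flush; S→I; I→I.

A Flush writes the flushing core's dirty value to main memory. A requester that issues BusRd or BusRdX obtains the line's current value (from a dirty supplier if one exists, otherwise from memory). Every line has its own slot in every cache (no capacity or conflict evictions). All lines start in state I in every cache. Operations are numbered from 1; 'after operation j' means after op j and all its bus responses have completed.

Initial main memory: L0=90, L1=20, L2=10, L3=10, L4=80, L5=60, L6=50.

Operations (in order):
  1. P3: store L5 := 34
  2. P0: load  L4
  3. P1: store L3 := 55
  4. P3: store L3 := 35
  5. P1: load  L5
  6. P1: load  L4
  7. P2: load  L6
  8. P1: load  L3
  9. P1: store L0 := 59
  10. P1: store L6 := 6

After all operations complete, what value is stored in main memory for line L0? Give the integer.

memory[L0] = 90

  op1 P3: store L5 := 34 → I/I/I/M on L5; bus BusRdX; mem=60
  op2 P0: load  L4 → S/I/I/I on L4; bus BusRd; mem=80
  op3 P1: store L3 := 55 → I/M/I/I on L3; bus BusRdX; mem=10
  op4 P3: store L3 := 35 → I/I/I/M on L3; bus BusRdX Flush; mem=55
  op5 P1: load  L5 → I/S/I/S on L5; bus BusRd Flush; mem=34
  op6 P1: load  L4 → S/S/I/I on L4; bus BusRd; mem=80
  op7 P2: load  L6 → I/I/S/I on L6; bus BusRd; mem=50
  op8 P1: load  L3 → I/S/I/S on L3; bus BusRd Flush; mem=35
  op9 P1: store L0 := 59 → I/M/I/I on L0; bus BusRdX; mem=90
  op10 P1: store L6 := 6 → I/M/I/I on L6; bus BusRdX; mem=50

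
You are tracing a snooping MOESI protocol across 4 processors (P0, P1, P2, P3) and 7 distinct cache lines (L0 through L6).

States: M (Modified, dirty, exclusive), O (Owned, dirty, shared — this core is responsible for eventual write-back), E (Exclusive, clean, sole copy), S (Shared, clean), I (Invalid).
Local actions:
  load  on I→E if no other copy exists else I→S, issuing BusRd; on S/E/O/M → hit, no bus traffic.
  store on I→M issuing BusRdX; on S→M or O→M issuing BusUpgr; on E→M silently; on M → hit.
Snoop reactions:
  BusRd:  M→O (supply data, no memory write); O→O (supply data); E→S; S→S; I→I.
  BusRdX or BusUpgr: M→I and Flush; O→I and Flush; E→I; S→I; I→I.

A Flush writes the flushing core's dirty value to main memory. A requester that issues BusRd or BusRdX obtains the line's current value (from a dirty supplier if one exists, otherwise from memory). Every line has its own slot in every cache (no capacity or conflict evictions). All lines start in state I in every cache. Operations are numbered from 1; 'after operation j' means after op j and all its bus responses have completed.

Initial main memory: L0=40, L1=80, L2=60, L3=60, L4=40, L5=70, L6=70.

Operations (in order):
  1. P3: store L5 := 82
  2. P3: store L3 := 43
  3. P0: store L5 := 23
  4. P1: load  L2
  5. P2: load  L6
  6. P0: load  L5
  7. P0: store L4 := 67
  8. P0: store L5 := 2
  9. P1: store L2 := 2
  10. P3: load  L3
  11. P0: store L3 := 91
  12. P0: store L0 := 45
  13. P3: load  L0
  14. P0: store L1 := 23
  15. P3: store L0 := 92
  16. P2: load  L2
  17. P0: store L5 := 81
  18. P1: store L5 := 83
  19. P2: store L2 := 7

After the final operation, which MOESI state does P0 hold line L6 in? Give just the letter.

  op1 P3: store L5 := 82 → I/I/I/M on L5; bus BusRdX; mem=70
  op2 P3: store L3 := 43 → I/I/I/M on L3; bus BusRdX; mem=60
  op3 P0: store L5 := 23 → M/I/I/I on L5; bus BusRdX Flush; mem=82
  op4 P1: load  L2 → I/E/I/I on L2; bus BusRd; mem=60
  op5 P2: load  L6 → I/I/E/I on L6; bus BusRd; mem=70
  op6 P0: load  L5 → M/I/I/I on L5; bus (none); mem=82
  op7 P0: store L4 := 67 → M/I/I/I on L4; bus BusRdX; mem=40
  op8 P0: store L5 := 2 → M/I/I/I on L5; bus (none); mem=82
  op9 P1: store L2 := 2 → I/M/I/I on L2; bus (none); mem=60
  op10 P3: load  L3 → I/I/I/M on L3; bus (none); mem=60
  op11 P0: store L3 := 91 → M/I/I/I on L3; bus BusRdX Flush; mem=43
  op12 P0: store L0 := 45 → M/I/I/I on L0; bus BusRdX; mem=40
  op13 P3: load  L0 → O/I/I/S on L0; bus BusRd; mem=40
  op14 P0: store L1 := 23 → M/I/I/I on L1; bus BusRdX; mem=80
  op15 P3: store L0 := 92 → I/I/I/M on L0; bus BusUpgr Flush; mem=45
  op16 P2: load  L2 → I/O/S/I on L2; bus BusRd; mem=60
  op17 P0: store L5 := 81 → M/I/I/I on L5; bus (none); mem=82
  op18 P1: store L5 := 83 → I/M/I/I on L5; bus BusRdX Flush; mem=81
  op19 P2: store L2 := 7 → I/I/M/I on L2; bus BusUpgr Flush; mem=2

state = I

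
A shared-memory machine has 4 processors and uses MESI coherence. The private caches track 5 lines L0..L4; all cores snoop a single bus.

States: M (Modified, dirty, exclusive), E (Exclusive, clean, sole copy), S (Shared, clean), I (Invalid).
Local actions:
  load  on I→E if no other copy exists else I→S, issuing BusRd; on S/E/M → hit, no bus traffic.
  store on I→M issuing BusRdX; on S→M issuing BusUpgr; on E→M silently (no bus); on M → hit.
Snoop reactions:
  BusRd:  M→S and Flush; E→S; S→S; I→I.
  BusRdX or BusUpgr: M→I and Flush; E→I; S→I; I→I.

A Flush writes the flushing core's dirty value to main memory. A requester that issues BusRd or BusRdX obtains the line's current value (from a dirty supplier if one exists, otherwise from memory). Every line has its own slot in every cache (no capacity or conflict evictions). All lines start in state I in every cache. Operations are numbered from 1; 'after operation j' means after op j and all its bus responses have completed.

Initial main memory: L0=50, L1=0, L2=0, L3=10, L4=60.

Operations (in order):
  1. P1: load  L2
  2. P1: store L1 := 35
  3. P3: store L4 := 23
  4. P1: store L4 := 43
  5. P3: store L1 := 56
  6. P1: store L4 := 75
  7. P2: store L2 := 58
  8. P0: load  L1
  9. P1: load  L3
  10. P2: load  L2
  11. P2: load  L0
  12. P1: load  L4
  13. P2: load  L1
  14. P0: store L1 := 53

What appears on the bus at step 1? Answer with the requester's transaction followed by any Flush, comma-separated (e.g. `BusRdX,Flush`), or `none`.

bus = BusRd

[1] P1: load  L2 | P0:I, P1:E(0), P2:I, P3:I | bus: BusRd
[2] P1: store L1 := 35 | P0:I, P1:M(35), P2:I, P3:I | bus: BusRdX
[3] P3: store L4 := 23 | P0:I, P1:I, P2:I, P3:M(23) | bus: BusRdX
[4] P1: store L4 := 43 | P0:I, P1:M(43), P2:I, P3:I | bus: BusRdX,Flush
[5] P3: store L1 := 56 | P0:I, P1:I, P2:I, P3:M(56) | bus: BusRdX,Flush
[6] P1: store L4 := 75 | P0:I, P1:M(75), P2:I, P3:I | bus: none
[7] P2: store L2 := 58 | P0:I, P1:I, P2:M(58), P3:I | bus: BusRdX
[8] P0: load  L1 | P0:S(56), P1:I, P2:I, P3:S(56) | bus: BusRd,Flush
[9] P1: load  L3 | P0:I, P1:E(10), P2:I, P3:I | bus: BusRd
[10] P2: load  L2 | P0:I, P1:I, P2:M(58), P3:I | bus: none
[11] P2: load  L0 | P0:I, P1:I, P2:E(50), P3:I | bus: BusRd
[12] P1: load  L4 | P0:I, P1:M(75), P2:I, P3:I | bus: none
[13] P2: load  L1 | P0:S(56), P1:I, P2:S(56), P3:S(56) | bus: BusRd
[14] P0: store L1 := 53 | P0:M(53), P1:I, P2:I, P3:I | bus: BusUpgr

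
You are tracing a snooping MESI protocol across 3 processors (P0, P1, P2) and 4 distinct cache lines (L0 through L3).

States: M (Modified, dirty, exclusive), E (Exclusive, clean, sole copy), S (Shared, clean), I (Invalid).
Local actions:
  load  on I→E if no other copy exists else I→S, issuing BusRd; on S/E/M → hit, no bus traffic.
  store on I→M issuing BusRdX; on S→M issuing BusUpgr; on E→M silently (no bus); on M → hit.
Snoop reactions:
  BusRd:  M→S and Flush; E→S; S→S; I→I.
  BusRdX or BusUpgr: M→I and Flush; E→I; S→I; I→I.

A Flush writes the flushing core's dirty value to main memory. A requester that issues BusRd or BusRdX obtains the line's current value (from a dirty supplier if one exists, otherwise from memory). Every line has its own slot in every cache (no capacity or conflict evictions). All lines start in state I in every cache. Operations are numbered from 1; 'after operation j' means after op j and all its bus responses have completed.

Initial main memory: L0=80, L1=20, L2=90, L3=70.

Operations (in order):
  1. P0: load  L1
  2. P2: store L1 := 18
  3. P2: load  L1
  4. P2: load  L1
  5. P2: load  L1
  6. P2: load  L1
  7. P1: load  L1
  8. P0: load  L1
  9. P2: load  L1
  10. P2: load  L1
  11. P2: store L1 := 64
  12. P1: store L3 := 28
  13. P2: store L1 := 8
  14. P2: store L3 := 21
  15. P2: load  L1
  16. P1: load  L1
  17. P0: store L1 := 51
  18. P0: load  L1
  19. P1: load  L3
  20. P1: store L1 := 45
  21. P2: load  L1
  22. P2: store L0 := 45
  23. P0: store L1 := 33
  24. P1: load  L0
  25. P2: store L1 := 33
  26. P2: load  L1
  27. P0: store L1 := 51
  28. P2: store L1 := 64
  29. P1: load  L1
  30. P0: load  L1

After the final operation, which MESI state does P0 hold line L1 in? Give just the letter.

  op1 P0: load  L1 → E/I/I on L1; bus BusRd; mem=20
  op2 P2: store L1 := 18 → I/I/M on L1; bus BusRdX; mem=20
  op3 P2: load  L1 → I/I/M on L1; bus (none); mem=20
  op4 P2: load  L1 → I/I/M on L1; bus (none); mem=20
  op5 P2: load  L1 → I/I/M on L1; bus (none); mem=20
  op6 P2: load  L1 → I/I/M on L1; bus (none); mem=20
  op7 P1: load  L1 → I/S/S on L1; bus BusRd Flush; mem=18
  op8 P0: load  L1 → S/S/S on L1; bus BusRd; mem=18
  op9 P2: load  L1 → S/S/S on L1; bus (none); mem=18
  op10 P2: load  L1 → S/S/S on L1; bus (none); mem=18
  op11 P2: store L1 := 64 → I/I/M on L1; bus BusUpgr; mem=18
  op12 P1: store L3 := 28 → I/M/I on L3; bus BusRdX; mem=70
  op13 P2: store L1 := 8 → I/I/M on L1; bus (none); mem=18
  op14 P2: store L3 := 21 → I/I/M on L3; bus BusRdX Flush; mem=28
  op15 P2: load  L1 → I/I/M on L1; bus (none); mem=18
  op16 P1: load  L1 → I/S/S on L1; bus BusRd Flush; mem=8
  op17 P0: store L1 := 51 → M/I/I on L1; bus BusRdX; mem=8
  op18 P0: load  L1 → M/I/I on L1; bus (none); mem=8
  op19 P1: load  L3 → I/S/S on L3; bus BusRd Flush; mem=21
  op20 P1: store L1 := 45 → I/M/I on L1; bus BusRdX Flush; mem=51
  op21 P2: load  L1 → I/S/S on L1; bus BusRd Flush; mem=45
  op22 P2: store L0 := 45 → I/I/M on L0; bus BusRdX; mem=80
  op23 P0: store L1 := 33 → M/I/I on L1; bus BusRdX; mem=45
  op24 P1: load  L0 → I/S/S on L0; bus BusRd Flush; mem=45
  op25 P2: store L1 := 33 → I/I/M on L1; bus BusRdX Flush; mem=33
  op26 P2: load  L1 → I/I/M on L1; bus (none); mem=33
  op27 P0: store L1 := 51 → M/I/I on L1; bus BusRdX Flush; mem=33
  op28 P2: store L1 := 64 → I/I/M on L1; bus BusRdX Flush; mem=51
  op29 P1: load  L1 → I/S/S on L1; bus BusRd Flush; mem=64
  op30 P0: load  L1 → S/S/S on L1; bus BusRd; mem=64

state = S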